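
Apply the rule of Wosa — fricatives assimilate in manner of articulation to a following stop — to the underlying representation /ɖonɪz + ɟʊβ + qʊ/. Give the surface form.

[ɖonɪdɟʊbqʊ]

/z/ is a voiced alveolar fricative. The following trigger /ɟ/ is a stop, so /z/ must become a stop as well.
The voiced alveolar stop is [d], so /z/ → [d].
At the second juncture, /β/ likewise becomes [b] adjacent to /q/.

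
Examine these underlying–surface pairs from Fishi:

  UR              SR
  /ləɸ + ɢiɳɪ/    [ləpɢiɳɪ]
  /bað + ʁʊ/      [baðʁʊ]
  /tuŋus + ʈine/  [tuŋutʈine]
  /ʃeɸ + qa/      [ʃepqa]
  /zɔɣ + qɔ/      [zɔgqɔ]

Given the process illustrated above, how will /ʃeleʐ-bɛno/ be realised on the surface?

The data show regressive manner assimilation: /ɸ/ → [p] before /ɢ/; /s/ → [t] before /ʈ/; /ɸ/ → [p] before /q/; /ɣ/ → [g] before /q/. In each pair only manner changes, matching the following consonant, while place and voice stay constant.
No alternation appears in [baðʁʊ]: there the adjacent consonants already agree in manner (/ð/ and /ʁ/ are both fricatives), so this form is consistent with the same rule.
/ʐ/ is a voiced retroflex fricative. The following trigger /b/ is a stop, so /ʐ/ must become a stop as well.
A voiced retroflex stop is [ɖ], so the surface segment is [ɖ].

[ʃeleɖbɛno]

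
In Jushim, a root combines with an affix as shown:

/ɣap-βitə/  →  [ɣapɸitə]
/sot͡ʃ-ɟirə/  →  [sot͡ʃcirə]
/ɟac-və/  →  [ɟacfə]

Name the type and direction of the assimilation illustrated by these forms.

Underlying /β/ is realised as [ɸ] next to /p/; /p/ itself does not change.
The change voiced → voiceless matches the voicing of the preceding /p/, identifying this as voicing assimilation.
Place and manner are unchanged, so the assimilation is partial, not total.
The same holds elsewhere in the data: /ɟ/ → [c] after /t͡ʃ/ (voiced → voiceless, matching voiceless); /v/ → [f] after /c/ (voiced → voiceless, matching voiceless) — only voicing changes, and always toward the preceding segment.
The trigger is the preceding segment, so the direction is progressive (perseverative).

progressive voicing assimilation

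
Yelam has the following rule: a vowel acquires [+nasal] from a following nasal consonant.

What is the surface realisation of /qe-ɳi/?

The vowel /e/ is adjacent to the following nasal /ɳ/, so it acquires [+nasal] and surfaces as [ẽ].

[qẽɳi]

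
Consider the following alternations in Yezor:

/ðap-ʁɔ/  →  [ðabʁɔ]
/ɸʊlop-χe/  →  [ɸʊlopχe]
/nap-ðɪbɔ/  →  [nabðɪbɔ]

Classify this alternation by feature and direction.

Comparing underlying and surface forms, /p/ → [b] is the alternation; the neighbouring /ʁ/ is constant.
The change voiceless → voiced matches the voicing of the following /ʁ/, identifying this as voicing assimilation.
Place and manner are unchanged, so the assimilation is partial, not total.
Checking the remaining alternation: /p/ → [b] before /ð/ (voiceless → voiced, matching voiced) — only voicing changes, and always toward the following segment.
No alternation appears in [ɸʊlopχe]: there the adjacent consonants already agree in voicing (/p/ and /χ/ are both voiceless), so this form is consistent with the same rule.
The trigger is the following segment, so the direction is regressive (anticipatory).

regressive voicing assimilation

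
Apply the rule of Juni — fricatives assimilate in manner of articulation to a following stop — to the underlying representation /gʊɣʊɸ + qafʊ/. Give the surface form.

/ɸ/ is a voiceless bilabial fricative. The following trigger /q/ is a stop, so /ɸ/ must become a stop as well.
The voiceless bilabial stop is [p], so /ɸ/ → [p].

[gʊɣʊpqafʊ]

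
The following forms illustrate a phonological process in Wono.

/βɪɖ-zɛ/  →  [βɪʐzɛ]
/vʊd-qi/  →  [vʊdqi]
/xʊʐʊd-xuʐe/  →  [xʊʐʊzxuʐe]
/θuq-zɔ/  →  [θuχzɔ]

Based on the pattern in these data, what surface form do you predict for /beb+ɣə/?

The data show regressive manner assimilation: /ɖ/ → [ʐ] before /z/; /d/ → [z] before /x/; /q/ → [χ] before /z/. In each pair only manner changes, matching the following consonant, while place and voice stay constant.
Nothing changes in [vʊdqi]: there the adjacent consonants already agree in manner (/d/ and /q/ are both stops), so this form is consistent with the same rule.
The rule targets /b/ (voiced bilabial stop), which sits before the trigger /ɣ/ (fricative).
A voiced bilabial fricative is [β], so the surface segment is [β].

[beβɣə]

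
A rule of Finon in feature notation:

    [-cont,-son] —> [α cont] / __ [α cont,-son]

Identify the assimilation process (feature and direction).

regressive manner assimilation

The shared variable α links the value of [cont] on the target to that of the neighbouring obstruent. [cont] distinguishes stops from fricatives — a manner-of-articulation feature — so this is manner assimilation.
Since the environment is written after the underscore, the trigger follows the target; the direction is regressive.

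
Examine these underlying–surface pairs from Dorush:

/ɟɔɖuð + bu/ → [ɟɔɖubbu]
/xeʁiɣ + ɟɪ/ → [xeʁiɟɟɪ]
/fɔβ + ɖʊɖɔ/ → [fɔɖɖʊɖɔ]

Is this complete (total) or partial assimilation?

The segment that alternates is /ð/, which surfaces as [b] when adjacent to /b/.
The output [b] is identical to the trigger /b/ — every feature (place, manner, voicing) has been copied — so this is total assimilation.
The remaining alternations confirm this: /ɣ/ → [ɟ] before /ɟ/; /β/ → [ɖ] before /ɖ/ — in each case the output is a copy of the following consonant.

total assimilation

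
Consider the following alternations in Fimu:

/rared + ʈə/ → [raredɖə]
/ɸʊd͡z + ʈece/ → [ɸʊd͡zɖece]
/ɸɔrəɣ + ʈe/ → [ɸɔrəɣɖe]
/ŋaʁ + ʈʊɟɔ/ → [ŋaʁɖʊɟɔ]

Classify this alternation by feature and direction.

progressive voicing assimilation

Comparing underlying and surface forms, /ʈ/ → [ɖ] is the alternation; the neighbouring /d/ is constant.
The change voiceless → voiced matches the voicing of the preceding /d/, identifying this as voicing assimilation.
Place and manner are unchanged, so the assimilation is partial, not total.
The same holds elsewhere in the data: /ʈ/ → [ɖ] after /d͡z/ (voiceless → voiced, matching voiced); /ʈ/ → [ɖ] after /ɣ/ (voiceless → voiced, matching voiced); /ʈ/ → [ɖ] after /ʁ/ (voiceless → voiced, matching voiced) — only voicing changes, and always toward the preceding segment.
Since the segment that changes follows the conditioning segment, the assimilation is progressive.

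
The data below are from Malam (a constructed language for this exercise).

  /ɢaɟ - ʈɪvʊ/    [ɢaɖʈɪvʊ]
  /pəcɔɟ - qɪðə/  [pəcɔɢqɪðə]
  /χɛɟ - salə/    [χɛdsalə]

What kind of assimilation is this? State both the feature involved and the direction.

regressive place assimilation

The segment that alternates is /ɟ/, which surfaces as [ɖ] when adjacent to /ʈ/.
The change palatal → retroflex matches the place of the following /ʈ/, identifying this as place assimilation.
Manner and voice are unchanged, so the assimilation is partial, not total.
Checking the remaining alternations: /ɟ/ → [ɢ] before /q/ (palatal → uvular, matching uvular); /ɟ/ → [d] before /s/ (palatal → alveolar, matching alveolar) — only place changes, and always toward the following segment.
The trigger is the following segment, so the direction is regressive (anticipatory).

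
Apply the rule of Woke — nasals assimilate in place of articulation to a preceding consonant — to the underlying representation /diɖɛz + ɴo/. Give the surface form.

[diɖɛzno]

The rule targets /ɴ/ (voiced uvular nasal), which sits after the trigger /z/ (alveolar).
Changing only its place to alveolar gives [n] — the voiced alveolar nasal.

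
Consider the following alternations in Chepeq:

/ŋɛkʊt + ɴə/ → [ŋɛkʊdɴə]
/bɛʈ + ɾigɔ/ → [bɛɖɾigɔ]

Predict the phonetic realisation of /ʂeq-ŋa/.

The data show regressive voicing assimilation: /t/ → [d] before /ɴ/; /ʈ/ → [ɖ] before /ɾ/. In each pair only voicing changes, matching the following consonant, while place and manner stay constant.
/q/ is a voiceless uvular stop. The following trigger /ŋ/ is voiced, so /q/ must become voiced as well.
Changing only its voicing to voiced gives [ɢ] — the voiced uvular stop.

[ʂeɢŋa]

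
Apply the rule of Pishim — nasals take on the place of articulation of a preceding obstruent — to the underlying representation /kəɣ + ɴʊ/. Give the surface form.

/ɴ/ is a voiced uvular nasal. The preceding trigger /ɣ/ is velar, so /ɴ/ must become velar as well.
A voiced velar nasal is [ŋ], so the surface segment is [ŋ].

[kəɣŋʊ]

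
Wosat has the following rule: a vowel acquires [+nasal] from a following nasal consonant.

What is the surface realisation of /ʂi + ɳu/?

/i/ sits next to the nasal /ɳ/ and is therefore nasalised to [ĩ].

[ʂĩɳu]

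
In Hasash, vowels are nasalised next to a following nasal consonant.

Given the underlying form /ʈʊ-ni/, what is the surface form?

The vowel /ʊ/ is adjacent to the following nasal /n/, so it acquires [+nasal] and surfaces as [ʊ̃].

[ʈʊ̃ni]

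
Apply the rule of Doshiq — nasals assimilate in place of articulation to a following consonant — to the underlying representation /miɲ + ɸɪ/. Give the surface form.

[mimɸɪ]

The rule targets /ɲ/ (voiced palatal nasal), which sits before the trigger /ɸ/ (bilabial).
A voiced bilabial nasal is [m], so the surface segment is [m].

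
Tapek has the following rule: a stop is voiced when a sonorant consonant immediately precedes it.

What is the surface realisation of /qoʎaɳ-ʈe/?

The rule targets /ʈ/ (voiceless retroflex stop), which sits after the trigger /ɳ/ (voiced).
Changing only its voicing to voiced gives [ɖ] — the voiced retroflex stop.

[qoʎaɳɖe]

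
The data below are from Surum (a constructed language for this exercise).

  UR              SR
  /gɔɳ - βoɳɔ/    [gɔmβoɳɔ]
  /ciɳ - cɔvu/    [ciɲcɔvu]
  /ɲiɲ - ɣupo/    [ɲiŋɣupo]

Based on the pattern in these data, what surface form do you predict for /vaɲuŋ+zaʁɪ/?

The data show regressive place assimilation: /ɳ/ → [m] before /β/; /ɳ/ → [ɲ] before /c/; /ɲ/ → [ŋ] before /ɣ/. In each pair only place changes, matching the following consonant, while manner and voice stay constant.
The rule targets /ŋ/ (voiced velar nasal), which sits before the trigger /z/ (alveolar).
The voiced alveolar nasal is [n], so /ŋ/ → [n].

[vaɲunzaʁɪ]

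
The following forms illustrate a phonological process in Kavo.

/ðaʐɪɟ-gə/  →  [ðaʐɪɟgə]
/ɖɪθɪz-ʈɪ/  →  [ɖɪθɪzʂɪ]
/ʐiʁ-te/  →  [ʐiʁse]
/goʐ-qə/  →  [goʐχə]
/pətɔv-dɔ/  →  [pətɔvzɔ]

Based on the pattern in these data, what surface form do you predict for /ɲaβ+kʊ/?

[ɲaβxʊ]

The data show progressive manner assimilation: /ʈ/ → [ʂ] after /z/; /t/ → [s] after /ʁ/; /q/ → [χ] after /ʐ/; /d/ → [z] after /v/. In each pair only manner changes, matching the preceding consonant, while place and voice stay constant.
No alternation appears in [ðaʐɪɟgə]: there the adjacent consonants already agree in manner (/g/ and /ɟ/ are both stops), so this form is consistent with the same rule.
The rule targets /k/ (voiceless velar stop), which sits after the trigger /β/ (fricative).
The voiceless velar fricative is [x], so /k/ → [x].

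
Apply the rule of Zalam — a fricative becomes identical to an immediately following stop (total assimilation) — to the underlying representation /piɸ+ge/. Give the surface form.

[pigge]

/ɸ/ is the segment targeted by the rule; it sits immediately before /g/, so it assimilates completely and surfaces as [g].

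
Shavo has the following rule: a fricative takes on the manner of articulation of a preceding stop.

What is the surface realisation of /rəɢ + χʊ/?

The rule targets /χ/ (voiceless uvular fricative), which sits after the trigger /ɢ/ (stop).
A voiceless uvular stop is [q], so the surface segment is [q].

[rəɢqʊ]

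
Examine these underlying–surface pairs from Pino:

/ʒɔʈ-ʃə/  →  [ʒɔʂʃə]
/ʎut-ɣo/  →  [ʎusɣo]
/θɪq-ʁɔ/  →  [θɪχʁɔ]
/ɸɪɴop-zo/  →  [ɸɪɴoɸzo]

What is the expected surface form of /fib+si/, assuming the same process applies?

[fiβsi]

The data show regressive manner assimilation: /ʈ/ → [ʂ] before /ʃ/; /t/ → [s] before /ɣ/; /q/ → [χ] before /ʁ/; /p/ → [ɸ] before /z/. In each pair only manner changes, matching the following consonant, while place and voice stay constant.
The rule targets /b/ (voiced bilabial stop), which sits before the trigger /s/ (fricative).
The voiced bilabial fricative is [β], so /b/ → [β].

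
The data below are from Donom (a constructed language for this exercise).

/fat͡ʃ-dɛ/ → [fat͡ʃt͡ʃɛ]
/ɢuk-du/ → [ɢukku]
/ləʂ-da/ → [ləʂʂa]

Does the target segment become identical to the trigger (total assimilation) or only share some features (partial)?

total assimilation

The segment that alternates is /d/, which surfaces as [t͡ʃ] when adjacent to /t͡ʃ/.
The output [t͡ʃ] is identical to the trigger /t͡ʃ/ — every feature (place, manner, voicing) has been copied — so this is total assimilation.
The remaining alternations confirm this: /d/ → [k] after /k/; /d/ → [ʂ] after /ʂ/ — in each case the output is a copy of the preceding consonant.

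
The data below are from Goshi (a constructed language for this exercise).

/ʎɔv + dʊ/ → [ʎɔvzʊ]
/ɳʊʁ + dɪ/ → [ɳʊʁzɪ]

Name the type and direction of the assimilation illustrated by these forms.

progressive manner assimilation

Underlying /d/ is realised as [z] next to /v/; /v/ itself does not change.
/d/ is a stop while /v/ is a fricative; the output [z] is a fricative, matching the trigger — so the feature that spreads is manner.
Place and voice are unchanged, so the assimilation is partial, not total.
The other alternating form patterns the same way: /d/ → [z] after /ʁ/ (stop → fricative, matching a fricative) — only manner changes, and always toward the preceding segment.
The trigger is the preceding segment, so the direction is progressive (perseverative).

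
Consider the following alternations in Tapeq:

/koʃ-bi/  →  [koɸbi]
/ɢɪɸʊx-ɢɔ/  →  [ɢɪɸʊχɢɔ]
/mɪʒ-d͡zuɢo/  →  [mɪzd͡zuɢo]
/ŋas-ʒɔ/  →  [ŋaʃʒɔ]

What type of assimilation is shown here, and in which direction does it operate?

Comparing underlying and surface forms, /ʃ/ → [ɸ] is the alternation; the neighbouring /b/ is constant.
The change postalveolar → bilabial matches the place of the following /b/, identifying this as place assimilation.
Manner and voice are unchanged, so the assimilation is partial, not total.
Checking the remaining alternations: /x/ → [χ] before /ɢ/ (velar → uvular, matching uvular); /ʒ/ → [z] before /d͡z/ (postalveolar → alveolar, matching alveolar); /s/ → [ʃ] before /ʒ/ (alveolar → postalveolar, matching postalveolar) — only place changes, and always toward the following segment.
Since the segment that changes precedes the conditioning segment, the assimilation is regressive.

regressive place assimilation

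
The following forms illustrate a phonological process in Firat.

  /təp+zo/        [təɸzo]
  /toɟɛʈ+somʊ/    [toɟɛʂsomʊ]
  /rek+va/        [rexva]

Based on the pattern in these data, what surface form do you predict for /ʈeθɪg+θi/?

The data show regressive manner assimilation: /p/ → [ɸ] before /z/; /ʈ/ → [ʂ] before /s/; /k/ → [x] before /v/. In each pair only manner changes, matching the following consonant, while place and voice stay constant.
/g/ is a voiced velar stop. The following trigger /θ/ is a fricative, so /g/ must become a fricative as well.
The voiced velar fricative is [ɣ], so /g/ → [ɣ].

[ʈeθɪɣθi]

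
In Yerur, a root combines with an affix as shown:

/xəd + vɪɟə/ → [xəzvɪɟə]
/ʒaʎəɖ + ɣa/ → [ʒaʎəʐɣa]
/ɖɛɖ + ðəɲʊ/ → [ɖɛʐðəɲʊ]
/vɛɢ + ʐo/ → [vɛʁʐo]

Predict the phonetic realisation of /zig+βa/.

The data show regressive manner assimilation: /d/ → [z] before /v/; /ɖ/ → [ʐ] before /ɣ/; /ɖ/ → [ʐ] before /ð/; /ɢ/ → [ʁ] before /ʐ/. In each pair only manner changes, matching the following consonant, while place and voice stay constant.
The rule targets /g/ (voiced velar stop), which sits before the trigger /β/ (fricative).
The voiced velar fricative is [ɣ], so /g/ → [ɣ].

[ziɣβa]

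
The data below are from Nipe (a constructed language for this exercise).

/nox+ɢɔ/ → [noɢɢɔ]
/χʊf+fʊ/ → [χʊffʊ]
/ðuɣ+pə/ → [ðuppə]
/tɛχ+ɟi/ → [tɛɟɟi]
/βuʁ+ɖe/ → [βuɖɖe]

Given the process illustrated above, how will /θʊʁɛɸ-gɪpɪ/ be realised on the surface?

[θʊʁɛggɪpɪ]

The data show regressive total assimilation (/x/ → [ɢ] before /ɢ/; /ɣ/ → [p] before /p/; /χ/ → [ɟ] before /ɟ/; /ʁ/ → [ɖ] before /ɖ/): in every case the target segment becomes identical to its following neighbour, copying more than a single feature.
In [χʊffʊ] the two consonants at the boundary are already identical (/f/ + /f/), so the rule applies vacuously and nothing changes.
/ɸ/ is the segment targeted by the rule; it sits immediately before /g/, so it assimilates completely and surfaces as [g].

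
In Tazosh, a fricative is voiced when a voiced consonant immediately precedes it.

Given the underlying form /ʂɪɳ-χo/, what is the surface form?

/χ/ is a voiceless uvular fricative. The preceding trigger /ɳ/ is voiced, so /χ/ must become voiced as well.
A voiced uvular fricative is [ʁ], so the surface segment is [ʁ].

[ʂɪɳʁo]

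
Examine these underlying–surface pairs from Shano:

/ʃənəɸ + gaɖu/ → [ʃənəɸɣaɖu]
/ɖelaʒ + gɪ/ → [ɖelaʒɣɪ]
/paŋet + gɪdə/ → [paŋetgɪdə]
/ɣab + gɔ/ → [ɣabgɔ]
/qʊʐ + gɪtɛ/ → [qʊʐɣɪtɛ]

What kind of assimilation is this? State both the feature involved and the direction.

progressive manner assimilation

Comparing underlying and surface forms, /g/ → [ɣ] is the alternation; the neighbouring /ɸ/ is constant.
The change stop → fricative matches the manner of the preceding /ɸ/, identifying this as manner assimilation.
Place and voice are unchanged, so the assimilation is partial, not total.
Checking the remaining alternations: /g/ → [ɣ] after /ʒ/ (stop → fricative, matching a fricative); /g/ → [ɣ] after /ʐ/ (stop → fricative, matching a fricative) — only manner changes, and always toward the preceding segment.
No alternation appears in [paŋetgɪdə], [ɣabgɔ]: there the adjacent consonants already agree in manner (/g/ and /t/ are both stops; /g/ and /b/ are both stops), so these forms are consistent with the same rule.
The trigger is the preceding segment, so the direction is progressive (perseverative).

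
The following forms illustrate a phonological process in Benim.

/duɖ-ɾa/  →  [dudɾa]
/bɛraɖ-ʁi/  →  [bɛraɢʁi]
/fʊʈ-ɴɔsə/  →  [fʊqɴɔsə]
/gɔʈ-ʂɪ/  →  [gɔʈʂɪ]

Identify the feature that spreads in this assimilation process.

place

Underlying /ɖ/ is realised as [d] next to /ɾ/; /ɾ/ itself does not change.
The change retroflex → alveolar matches the place of the following /ɾ/, identifying this as place assimilation.
Checking the remaining alternations: /ɖ/ → [ɢ] before /ʁ/ (retroflex → uvular, matching uvular); /ʈ/ → [q] before /ɴ/ (retroflex → uvular, matching uvular) — only place changes, and always toward the following segment.
No alternation appears in [gɔʈʂɪ]: there the adjacent consonants already agree in place (/ʈ/ and /ʂ/ are both retroflex), so this form is consistent with the same rule.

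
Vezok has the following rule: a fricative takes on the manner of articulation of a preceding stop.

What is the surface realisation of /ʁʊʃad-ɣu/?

[ʁʊʃadgu]

The rule targets /ɣ/ (voiced velar fricative), which sits after the trigger /d/ (stop).
Changing only its manner to stop gives [g] — the voiced velar stop.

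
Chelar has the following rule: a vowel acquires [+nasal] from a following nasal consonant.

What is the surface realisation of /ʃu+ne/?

[ʃũne]

/u/ sits next to the nasal /n/ and is therefore nasalised to [ũ].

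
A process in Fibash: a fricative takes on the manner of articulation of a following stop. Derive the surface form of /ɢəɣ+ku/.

[ɢəgku]

/ɣ/ is a voiced velar fricative. The following trigger /k/ is a stop, so /ɣ/ must become a stop as well.
Changing only its manner to stop gives [g] — the voiced velar stop.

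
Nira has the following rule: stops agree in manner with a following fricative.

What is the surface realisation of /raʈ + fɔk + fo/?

/ʈ/ is a voiceless retroflex stop. The following trigger /f/ is a fricative, so /ʈ/ must become a fricative as well.
A voiceless retroflex fricative is [ʂ], so the surface segment is [ʂ].
The same rule applies at the second boundary: /k/ → [x] next to /f/.

[raʂfɔxfo]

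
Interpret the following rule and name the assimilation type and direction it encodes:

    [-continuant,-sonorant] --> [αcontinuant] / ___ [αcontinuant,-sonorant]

The rule copies [continuant] (continuancy) from the environment onto the target stops; since [±continuant] encodes the stop/fricative manner contrast, the assimilating dimension is manner.
The conditioning segment sits to the right of the focus bar, meaning the trigger follows the segment that changes — regressive assimilation.

regressive manner assimilation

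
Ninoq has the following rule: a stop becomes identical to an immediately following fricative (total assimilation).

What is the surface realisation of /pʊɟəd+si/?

[pʊɟəssi]

/d/ is the segment targeted by the rule; it sits immediately before /s/, so it assimilates completely and surfaces as [s].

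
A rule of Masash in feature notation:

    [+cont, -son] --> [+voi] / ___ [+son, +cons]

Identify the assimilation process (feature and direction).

The structural change is [+voi], and the conditioning segment [+son, +cons] (a sonorant consonant) is itself voiced, so the target comes to share the voicing of its neighbour — voicing assimilation.
The conditioning segment sits to the right of the focus bar, meaning the trigger follows the segment that changes — regressive assimilation.

regressive voicing assimilation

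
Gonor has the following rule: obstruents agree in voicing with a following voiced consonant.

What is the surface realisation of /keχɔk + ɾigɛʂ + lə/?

The rule targets /k/ (voiceless velar stop), which sits before the trigger /ɾ/ (voiced).
The voiced velar stop is [g], so /k/ → [g].
The same rule applies at the second boundary: /ʂ/ → [ʐ] next to /l/.

[keχɔgɾigɛʐlə]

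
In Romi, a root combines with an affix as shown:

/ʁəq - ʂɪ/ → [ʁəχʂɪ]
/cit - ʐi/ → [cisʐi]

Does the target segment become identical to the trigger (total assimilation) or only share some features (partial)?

Comparing underlying and surface forms, /q/ → [χ] is the alternation; the neighbouring /ʂ/ is constant.
The change stop → fricative matches the manner of the following /ʂ/, identifying this as manner assimilation.
Place and voice are unchanged, so the assimilation is partial, not total.
The same holds elsewhere in the data: /t/ → [s] before /ʐ/ (stop → fricative, matching a fricative) — only manner changes, and always toward the following segment.

partial assimilation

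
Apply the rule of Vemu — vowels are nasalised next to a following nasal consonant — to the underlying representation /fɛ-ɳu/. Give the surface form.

[fɛ̃ɳu]

/ɛ/ sits next to the nasal /ɳ/ and is therefore nasalised to [ɛ̃].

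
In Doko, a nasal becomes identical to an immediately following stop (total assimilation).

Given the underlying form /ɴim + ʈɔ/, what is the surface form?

[ɴiʈʈɔ]

/m/ is the segment targeted by the rule; it sits immediately before /ʈ/, so it assimilates completely and surfaces as [ʈ].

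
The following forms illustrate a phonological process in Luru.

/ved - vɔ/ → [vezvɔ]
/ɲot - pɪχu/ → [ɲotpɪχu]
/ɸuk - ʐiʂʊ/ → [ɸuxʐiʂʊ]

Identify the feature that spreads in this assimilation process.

manner

The segment that alternates is /d/, which surfaces as [z] when adjacent to /v/.
/d/ is a stop while /v/ is a fricative; the output [z] is a fricative, matching the trigger — so the feature that spreads is manner.
The same holds elsewhere in the data: /k/ → [x] before /ʐ/ (stop → fricative, matching a fricative) — only manner changes, and always toward the following segment.
No alternation appears in [ɲotpɪχu]: there the adjacent consonants already agree in manner (/t/ and /p/ are both stops), so this form is consistent with the same rule.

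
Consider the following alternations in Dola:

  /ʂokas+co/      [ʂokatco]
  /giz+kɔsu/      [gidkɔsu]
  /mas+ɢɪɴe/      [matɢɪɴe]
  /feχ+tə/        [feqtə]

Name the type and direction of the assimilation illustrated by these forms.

The segment that alternates is /s/, which surfaces as [t] when adjacent to /c/.
/s/ is a fricative while /c/ is a stop; the output [t] is a stop, matching the trigger — so the feature that spreads is manner.
Place and voice are unchanged, so the assimilation is partial, not total.
Checking the remaining alternations: /z/ → [d] before /k/ (fricative → stop, matching a stop); /s/ → [t] before /ɢ/ (fricative → stop, matching a stop); /χ/ → [q] before /t/ (fricative → stop, matching a stop) — only manner changes, and always toward the following segment.
The trigger is the following segment, so the direction is regressive (anticipatory).

regressive manner assimilation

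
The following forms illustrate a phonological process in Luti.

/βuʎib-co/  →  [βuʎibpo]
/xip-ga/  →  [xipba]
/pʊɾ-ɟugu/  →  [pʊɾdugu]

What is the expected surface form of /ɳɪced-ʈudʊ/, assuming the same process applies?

[ɳɪcedtudʊ]

The data show progressive place assimilation: /c/ → [p] after /b/; /g/ → [b] after /p/; /ɟ/ → [d] after /ɾ/. In each pair only place changes, matching the preceding consonant, while manner and voice stay constant.
The rule targets /ʈ/ (voiceless retroflex stop), which sits after the trigger /d/ (alveolar).
The voiceless alveolar stop is [t], so /ʈ/ → [t].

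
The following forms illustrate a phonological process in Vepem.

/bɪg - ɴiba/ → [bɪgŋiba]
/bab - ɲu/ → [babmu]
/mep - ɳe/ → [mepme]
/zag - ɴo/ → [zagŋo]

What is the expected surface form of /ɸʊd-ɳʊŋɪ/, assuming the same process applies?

[ɸʊdnʊŋɪ]

The data show progressive place assimilation: /ɴ/ → [ŋ] after /g/; /ɲ/ → [m] after /b/; /ɳ/ → [m] after /p/. In each pair only place changes, matching the preceding consonant, while manner and voice stay constant.
The rule targets /ɳ/ (voiced retroflex nasal), which sits after the trigger /d/ (alveolar).
Changing only its place to alveolar gives [n] — the voiced alveolar nasal.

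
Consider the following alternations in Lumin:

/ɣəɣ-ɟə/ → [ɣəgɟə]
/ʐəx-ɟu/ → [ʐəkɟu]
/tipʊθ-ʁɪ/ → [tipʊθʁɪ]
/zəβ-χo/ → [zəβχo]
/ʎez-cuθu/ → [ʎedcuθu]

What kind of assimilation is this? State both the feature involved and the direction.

regressive manner assimilation

Underlying /ɣ/ is realised as [g] next to /ɟ/; /ɟ/ itself does not change.
The change fricative → stop matches the manner of the following /ɟ/, identifying this as manner assimilation.
Place and voice are unchanged, so the assimilation is partial, not total.
The same holds elsewhere in the data: /x/ → [k] before /ɟ/ (fricative → stop, matching a stop); /z/ → [d] before /c/ (fricative → stop, matching a stop) — only manner changes, and always toward the following segment.
No alternation appears in [tipʊθʁɪ], [zəβχo]: there the adjacent consonants already agree in manner (/θ/ and /ʁ/ are both fricatives; /β/ and /χ/ are both fricatives), so these forms are consistent with the same rule.
Since the segment that changes precedes the conditioning segment, the assimilation is regressive.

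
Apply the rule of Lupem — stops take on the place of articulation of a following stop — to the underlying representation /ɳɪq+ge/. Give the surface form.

[ɳɪkge]

The rule targets /q/ (voiceless uvular stop), which sits before the trigger /g/ (velar).
Changing only its place to velar gives [k] — the voiceless velar stop.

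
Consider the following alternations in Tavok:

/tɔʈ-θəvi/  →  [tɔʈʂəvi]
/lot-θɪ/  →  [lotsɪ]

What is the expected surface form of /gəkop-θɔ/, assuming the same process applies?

[gəkopɸɔ]

The data show progressive place assimilation: /θ/ → [ʂ] after /ʈ/; /θ/ → [s] after /t/. In each pair only place changes, matching the preceding consonant, while manner and voice stay constant.
/θ/ is a voiceless dental fricative. The preceding trigger /p/ is bilabial, so /θ/ must become bilabial as well.
The voiceless bilabial fricative is [ɸ], so /θ/ → [ɸ].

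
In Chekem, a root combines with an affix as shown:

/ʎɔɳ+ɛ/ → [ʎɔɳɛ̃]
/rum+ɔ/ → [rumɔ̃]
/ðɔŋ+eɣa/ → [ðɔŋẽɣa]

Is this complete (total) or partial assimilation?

The vowel /ɛ/ surfaces as nasalised [ɛ̃] next to the preceding nasal /ɳ/ — it has acquired the [+nasal] feature of its neighbour.
Likewise in the remaining data: /ɔ/ → [ɔ̃] after /m/; /e/ → [ẽ] after /ŋ/ — each time a vowel is nasalised next to a preceding nasal.

partial assimilation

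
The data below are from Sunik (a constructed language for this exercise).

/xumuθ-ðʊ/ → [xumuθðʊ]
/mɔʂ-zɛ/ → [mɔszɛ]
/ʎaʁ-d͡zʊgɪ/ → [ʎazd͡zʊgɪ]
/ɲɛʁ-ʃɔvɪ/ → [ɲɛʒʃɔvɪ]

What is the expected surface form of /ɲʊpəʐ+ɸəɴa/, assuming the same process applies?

[ɲʊpəβɸəɴa]

The data show regressive place assimilation: /ʂ/ → [s] before /z/; /ʁ/ → [z] before /d͡z/; /ʁ/ → [ʒ] before /ʃ/. In each pair only place changes, matching the following consonant, while manner and voice stay constant.
No alternation appears in [xumuθðʊ]: there the adjacent consonants already agree in place (/θ/ and /ð/ are both dental), so this form is consistent with the same rule.
/ʐ/ is a voiced retroflex fricative. The following trigger /ɸ/ is bilabial, so /ʐ/ must become bilabial as well.
The voiced bilabial fricative is [β], so /ʐ/ → [β].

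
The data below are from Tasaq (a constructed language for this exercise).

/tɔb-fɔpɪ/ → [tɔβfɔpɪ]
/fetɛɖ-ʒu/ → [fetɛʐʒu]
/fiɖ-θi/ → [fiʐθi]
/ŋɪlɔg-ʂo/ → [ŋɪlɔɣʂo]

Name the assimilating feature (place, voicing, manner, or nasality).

The segment that alternates is /b/, which surfaces as [β] when adjacent to /f/.
/b/ is a stop while /f/ is a fricative; the output [β] is a fricative, matching the trigger — so the feature that spreads is manner.
The other alternating forms pattern the same way: /ɖ/ → [ʐ] before /ʒ/ (stop → fricative, matching a fricative); /ɖ/ → [ʐ] before /θ/ (stop → fricative, matching a fricative); /g/ → [ɣ] before /ʂ/ (stop → fricative, matching a fricative) — only manner changes, and always toward the following segment.

manner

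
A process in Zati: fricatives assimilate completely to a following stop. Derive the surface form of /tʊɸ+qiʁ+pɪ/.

[tʊqqippɪ]

/ɸ/ is the segment targeted by the rule; it sits immediately before /q/, so it assimilates completely and surfaces as [q].
At the second juncture, /ʁ/ likewise becomes [p] adjacent to /p/.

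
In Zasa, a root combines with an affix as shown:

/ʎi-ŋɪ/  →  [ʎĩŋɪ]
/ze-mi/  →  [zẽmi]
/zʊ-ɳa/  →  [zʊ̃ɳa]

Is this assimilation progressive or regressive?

regressive

The vowel /i/ surfaces as nasalised [ĩ] next to the following nasal /ŋ/ — it has acquired the [+nasal] feature of its neighbour.
Likewise in the remaining data: /e/ → [ẽ] before /m/; /ʊ/ → [ʊ̃] before /ɳ/ — each time a vowel is nasalised next to a following nasal.
Because the conditioning nasal is to the right of the vowel that changes, the process is regressive (anticipatory).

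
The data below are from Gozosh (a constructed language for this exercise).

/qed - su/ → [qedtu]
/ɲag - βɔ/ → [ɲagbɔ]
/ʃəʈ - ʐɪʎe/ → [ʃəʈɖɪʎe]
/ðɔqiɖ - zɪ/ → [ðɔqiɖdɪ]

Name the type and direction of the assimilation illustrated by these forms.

Comparing underlying and surface forms, /s/ → [t] is the alternation; the neighbouring /d/ is constant.
The change fricative → stop matches the manner of the preceding /d/, identifying this as manner assimilation.
Place and voice are unchanged, so the assimilation is partial, not total.
Checking the remaining alternations: /β/ → [b] after /g/ (fricative → stop, matching a stop); /ʐ/ → [ɖ] after /ʈ/ (fricative → stop, matching a stop); /z/ → [d] after /ɖ/ (fricative → stop, matching a stop) — only manner changes, and always toward the preceding segment.
The trigger is the preceding segment, so the direction is progressive (perseverative).

progressive manner assimilation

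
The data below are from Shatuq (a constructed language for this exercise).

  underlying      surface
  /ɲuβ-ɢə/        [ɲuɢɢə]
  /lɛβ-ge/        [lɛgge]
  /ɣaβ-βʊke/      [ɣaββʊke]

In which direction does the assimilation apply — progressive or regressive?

Comparing underlying and surface forms, /β/ → [ɢ] is the alternation; the neighbouring /ɢ/ is constant.
The output [ɢ] is identical to the trigger /ɢ/ — every feature (place, manner, voicing) has been copied — so this is total assimilation.
The other form behaves the same way: /β/ → [g] before /g/ — in each case the output is a copy of the following consonant.
In [ɣaββʊke] the two consonants at the boundary are already identical (/β/ + /β/), so the rule applies vacuously and nothing changes.
Since the segment that changes precedes the conditioning segment, the assimilation is regressive.

regressive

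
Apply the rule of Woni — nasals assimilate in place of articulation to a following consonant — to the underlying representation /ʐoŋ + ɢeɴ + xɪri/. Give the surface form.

[ʐoɴɢeŋxɪri]

/ŋ/ is a voiced velar nasal. The following trigger /ɢ/ is uvular, so /ŋ/ must become uvular as well.
The voiced uvular nasal is [ɴ], so /ŋ/ → [ɴ].
The same rule applies at the second boundary: /ɴ/ → [ŋ] next to /x/.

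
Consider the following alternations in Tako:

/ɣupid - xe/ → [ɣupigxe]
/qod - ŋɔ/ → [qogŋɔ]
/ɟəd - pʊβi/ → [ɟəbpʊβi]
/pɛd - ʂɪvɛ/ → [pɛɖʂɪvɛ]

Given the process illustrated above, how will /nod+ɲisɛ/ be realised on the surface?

The data show regressive place assimilation: /d/ → [g] before /x/; /d/ → [g] before /ŋ/; /d/ → [b] before /p/; /d/ → [ɖ] before /ʂ/. In each pair only place changes, matching the following consonant, while manner and voice stay constant.
/d/ is a voiced alveolar stop. The following trigger /ɲ/ is palatal, so /d/ must become palatal as well.
Changing only its place to palatal gives [ɟ] — the voiced palatal stop.

[noɟɲisɛ]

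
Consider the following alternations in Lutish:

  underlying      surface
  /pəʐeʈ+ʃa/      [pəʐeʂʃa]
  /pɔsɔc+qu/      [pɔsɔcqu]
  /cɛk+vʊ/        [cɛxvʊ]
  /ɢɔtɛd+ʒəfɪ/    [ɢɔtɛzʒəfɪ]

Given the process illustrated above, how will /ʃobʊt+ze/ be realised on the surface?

The data show regressive manner assimilation: /ʈ/ → [ʂ] before /ʃ/; /k/ → [x] before /v/; /d/ → [z] before /ʒ/. In each pair only manner changes, matching the following consonant, while place and voice stay constant.
Nothing changes in [pɔsɔcqu]: there the adjacent consonants already agree in manner (/c/ and /q/ are both stops), so this form is consistent with the same rule.
/t/ is a voiceless alveolar stop. The following trigger /z/ is a fricative, so /t/ must become a fricative as well.
Changing only its manner to fricative gives [s] — the voiceless alveolar fricative.

[ʃobʊsze]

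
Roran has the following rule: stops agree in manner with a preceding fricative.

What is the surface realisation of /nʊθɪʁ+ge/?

[nʊθɪʁɣe]

The rule targets /g/ (voiced velar stop), which sits after the trigger /ʁ/ (fricative).
Changing only its manner to fricative gives [ɣ] — the voiced velar fricative.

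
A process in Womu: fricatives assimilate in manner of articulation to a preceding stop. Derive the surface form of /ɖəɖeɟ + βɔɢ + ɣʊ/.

[ɖəɖeɟbɔɢgʊ]

The rule targets /β/ (voiced bilabial fricative), which sits after the trigger /ɟ/ (stop).
The voiced bilabial stop is [b], so /β/ → [b].
The same rule applies at the second boundary: /ɣ/ → [g] next to /ɢ/.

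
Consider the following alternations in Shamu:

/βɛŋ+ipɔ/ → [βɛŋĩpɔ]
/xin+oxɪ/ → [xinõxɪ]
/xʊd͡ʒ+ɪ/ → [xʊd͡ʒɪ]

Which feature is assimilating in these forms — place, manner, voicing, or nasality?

The vowel /i/ surfaces as nasalised [ĩ] next to the preceding nasal /ŋ/ — it has acquired the [+nasal] feature of its neighbour.
The other form shows the same pattern: /o/ → [õ] after /n/ — each time a vowel is nasalised next to a preceding nasal.
No change occurs in [xʊd͡ʒɪ] because the vowel at the boundary is adjacent to an oral consonant, not a nasal (/ɪ/ next to /d͡ʒ/).

nasality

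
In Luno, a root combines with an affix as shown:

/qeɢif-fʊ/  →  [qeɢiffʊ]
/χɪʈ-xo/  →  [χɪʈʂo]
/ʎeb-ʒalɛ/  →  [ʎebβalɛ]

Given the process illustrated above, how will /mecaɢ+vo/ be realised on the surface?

[mecaɢʁo]

The data show progressive place assimilation: /x/ → [ʂ] after /ʈ/; /ʒ/ → [β] after /b/. In each pair only place changes, matching the preceding consonant, while manner and voice stay constant.
Nothing changes in [qeɢiffʊ]: there the adjacent consonants already agree in place (/f/ and /f/ are both labiodental), so this form is consistent with the same rule.
/v/ is a voiced labiodental fricative. The preceding trigger /ɢ/ is uvular, so /v/ must become uvular as well.
Changing only its place to uvular gives [ʁ] — the voiced uvular fricative.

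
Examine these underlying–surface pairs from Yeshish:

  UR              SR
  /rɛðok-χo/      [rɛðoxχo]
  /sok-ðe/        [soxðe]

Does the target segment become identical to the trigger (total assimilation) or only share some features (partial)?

partial assimilation

Comparing underlying and surface forms, /k/ → [x] is the alternation; the neighbouring /χ/ is constant.
The change stop → fricative matches the manner of the following /χ/, identifying this as manner assimilation.
Place and voice are unchanged, so the assimilation is partial, not total.
Checking the remaining alternation: /k/ → [x] before /ð/ (stop → fricative, matching a fricative) — only manner changes, and always toward the following segment.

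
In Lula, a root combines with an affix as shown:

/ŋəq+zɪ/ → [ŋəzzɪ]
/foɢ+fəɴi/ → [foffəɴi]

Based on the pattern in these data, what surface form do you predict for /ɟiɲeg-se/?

The data show regressive total assimilation (/q/ → [z] before /z/; /ɢ/ → [f] before /f/): in every case the target segment becomes identical to its following neighbour, copying more than a single feature.
/g/ is the segment targeted by the rule; it sits immediately before /s/, so it assimilates completely and surfaces as [s].

[ɟiɲesse]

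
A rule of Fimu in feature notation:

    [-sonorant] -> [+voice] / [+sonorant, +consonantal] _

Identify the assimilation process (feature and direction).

progressive voicing assimilation

The structural change is [+voice], and the conditioning segment [+sonorant, +consonantal] (a sonorant consonant) is itself voiced, so the target comes to share the voicing of its neighbour — voicing assimilation.
Since the environment is written before the underscore, the trigger precedes the target; the direction is progressive.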